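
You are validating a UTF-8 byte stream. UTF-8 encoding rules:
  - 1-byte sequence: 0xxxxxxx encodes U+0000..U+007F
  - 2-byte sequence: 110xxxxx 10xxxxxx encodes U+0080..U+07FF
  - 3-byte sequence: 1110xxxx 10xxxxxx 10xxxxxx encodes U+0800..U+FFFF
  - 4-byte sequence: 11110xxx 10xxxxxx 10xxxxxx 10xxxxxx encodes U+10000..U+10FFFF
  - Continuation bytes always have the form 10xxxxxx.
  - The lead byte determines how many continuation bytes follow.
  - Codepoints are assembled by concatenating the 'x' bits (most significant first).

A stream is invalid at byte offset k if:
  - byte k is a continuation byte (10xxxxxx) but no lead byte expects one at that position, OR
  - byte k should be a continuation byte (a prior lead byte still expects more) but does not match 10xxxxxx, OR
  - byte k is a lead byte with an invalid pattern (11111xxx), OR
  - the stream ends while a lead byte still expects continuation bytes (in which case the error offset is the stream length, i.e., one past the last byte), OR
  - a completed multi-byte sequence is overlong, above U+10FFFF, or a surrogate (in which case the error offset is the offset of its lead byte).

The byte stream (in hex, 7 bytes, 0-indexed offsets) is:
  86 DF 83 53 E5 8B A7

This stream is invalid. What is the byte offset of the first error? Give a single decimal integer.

Answer: 0

Derivation:
Byte[0]=86: INVALID lead byte (not 0xxx/110x/1110/11110)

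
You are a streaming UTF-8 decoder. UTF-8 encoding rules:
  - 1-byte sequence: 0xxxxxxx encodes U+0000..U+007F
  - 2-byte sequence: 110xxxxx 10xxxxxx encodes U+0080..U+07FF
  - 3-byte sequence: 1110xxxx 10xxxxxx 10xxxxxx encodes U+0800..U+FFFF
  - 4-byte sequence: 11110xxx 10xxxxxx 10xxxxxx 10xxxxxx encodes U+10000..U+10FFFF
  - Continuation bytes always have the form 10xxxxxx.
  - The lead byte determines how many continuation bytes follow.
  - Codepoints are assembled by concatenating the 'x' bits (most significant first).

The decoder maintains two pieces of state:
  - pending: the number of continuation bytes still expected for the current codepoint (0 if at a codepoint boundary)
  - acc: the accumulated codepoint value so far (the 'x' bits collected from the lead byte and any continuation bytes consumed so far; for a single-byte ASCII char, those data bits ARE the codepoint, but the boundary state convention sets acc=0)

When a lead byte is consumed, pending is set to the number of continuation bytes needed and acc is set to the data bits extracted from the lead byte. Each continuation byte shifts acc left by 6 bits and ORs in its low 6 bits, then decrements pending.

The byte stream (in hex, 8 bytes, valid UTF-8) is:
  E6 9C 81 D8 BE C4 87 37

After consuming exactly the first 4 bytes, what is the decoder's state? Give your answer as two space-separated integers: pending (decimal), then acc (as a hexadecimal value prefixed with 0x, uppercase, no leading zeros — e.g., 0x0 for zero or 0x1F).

Byte[0]=E6: 3-byte lead. pending=2, acc=0x6
Byte[1]=9C: continuation. acc=(acc<<6)|0x1C=0x19C, pending=1
Byte[2]=81: continuation. acc=(acc<<6)|0x01=0x6701, pending=0
Byte[3]=D8: 2-byte lead. pending=1, acc=0x18

Answer: 1 0x18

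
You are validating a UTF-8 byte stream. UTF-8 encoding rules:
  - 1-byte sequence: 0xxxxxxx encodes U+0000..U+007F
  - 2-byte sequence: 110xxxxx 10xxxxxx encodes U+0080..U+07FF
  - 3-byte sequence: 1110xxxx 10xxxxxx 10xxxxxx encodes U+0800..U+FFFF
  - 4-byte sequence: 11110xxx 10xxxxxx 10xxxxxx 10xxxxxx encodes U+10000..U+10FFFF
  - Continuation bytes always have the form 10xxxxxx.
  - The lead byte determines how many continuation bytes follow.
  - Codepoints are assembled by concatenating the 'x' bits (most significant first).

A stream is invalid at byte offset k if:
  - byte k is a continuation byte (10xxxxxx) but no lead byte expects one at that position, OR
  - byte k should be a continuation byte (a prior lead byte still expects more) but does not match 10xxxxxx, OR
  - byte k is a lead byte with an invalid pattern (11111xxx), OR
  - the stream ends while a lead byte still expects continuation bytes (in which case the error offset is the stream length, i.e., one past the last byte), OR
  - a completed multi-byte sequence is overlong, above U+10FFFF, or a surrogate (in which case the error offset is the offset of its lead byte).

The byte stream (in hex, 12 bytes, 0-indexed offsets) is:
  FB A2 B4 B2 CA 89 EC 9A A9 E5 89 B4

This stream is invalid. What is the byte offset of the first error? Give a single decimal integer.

Answer: 0

Derivation:
Byte[0]=FB: INVALID lead byte (not 0xxx/110x/1110/11110)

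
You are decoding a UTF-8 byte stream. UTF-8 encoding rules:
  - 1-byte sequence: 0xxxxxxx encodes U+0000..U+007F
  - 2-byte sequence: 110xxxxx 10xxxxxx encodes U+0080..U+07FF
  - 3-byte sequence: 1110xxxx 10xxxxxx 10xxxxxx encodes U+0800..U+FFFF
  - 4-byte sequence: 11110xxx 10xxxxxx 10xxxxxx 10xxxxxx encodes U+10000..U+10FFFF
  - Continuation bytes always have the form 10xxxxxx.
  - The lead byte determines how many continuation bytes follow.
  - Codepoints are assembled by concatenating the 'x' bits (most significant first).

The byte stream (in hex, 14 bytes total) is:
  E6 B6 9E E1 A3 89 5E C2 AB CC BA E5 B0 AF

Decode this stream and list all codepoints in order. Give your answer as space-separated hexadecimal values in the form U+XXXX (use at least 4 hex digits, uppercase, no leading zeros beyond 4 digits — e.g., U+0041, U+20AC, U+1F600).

Answer: U+6D9E U+18C9 U+005E U+00AB U+033A U+5C2F

Derivation:
Byte[0]=E6: 3-byte lead, need 2 cont bytes. acc=0x6
Byte[1]=B6: continuation. acc=(acc<<6)|0x36=0x1B6
Byte[2]=9E: continuation. acc=(acc<<6)|0x1E=0x6D9E
Completed: cp=U+6D9E (starts at byte 0)
Byte[3]=E1: 3-byte lead, need 2 cont bytes. acc=0x1
Byte[4]=A3: continuation. acc=(acc<<6)|0x23=0x63
Byte[5]=89: continuation. acc=(acc<<6)|0x09=0x18C9
Completed: cp=U+18C9 (starts at byte 3)
Byte[6]=5E: 1-byte ASCII. cp=U+005E
Byte[7]=C2: 2-byte lead, need 1 cont bytes. acc=0x2
Byte[8]=AB: continuation. acc=(acc<<6)|0x2B=0xAB
Completed: cp=U+00AB (starts at byte 7)
Byte[9]=CC: 2-byte lead, need 1 cont bytes. acc=0xC
Byte[10]=BA: continuation. acc=(acc<<6)|0x3A=0x33A
Completed: cp=U+033A (starts at byte 9)
Byte[11]=E5: 3-byte lead, need 2 cont bytes. acc=0x5
Byte[12]=B0: continuation. acc=(acc<<6)|0x30=0x170
Byte[13]=AF: continuation. acc=(acc<<6)|0x2F=0x5C2F
Completed: cp=U+5C2F (starts at byte 11)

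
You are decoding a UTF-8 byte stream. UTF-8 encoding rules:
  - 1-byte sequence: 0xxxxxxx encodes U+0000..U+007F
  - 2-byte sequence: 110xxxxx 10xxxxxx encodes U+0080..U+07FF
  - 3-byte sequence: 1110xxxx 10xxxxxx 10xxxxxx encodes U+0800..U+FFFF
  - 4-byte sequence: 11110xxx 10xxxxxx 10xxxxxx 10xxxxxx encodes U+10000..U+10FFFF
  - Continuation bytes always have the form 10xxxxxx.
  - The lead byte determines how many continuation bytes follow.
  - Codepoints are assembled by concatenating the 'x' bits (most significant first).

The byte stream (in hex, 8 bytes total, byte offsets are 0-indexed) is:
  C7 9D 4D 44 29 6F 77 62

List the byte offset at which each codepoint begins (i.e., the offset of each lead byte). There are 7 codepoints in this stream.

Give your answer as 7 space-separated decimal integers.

Byte[0]=C7: 2-byte lead, need 1 cont bytes. acc=0x7
Byte[1]=9D: continuation. acc=(acc<<6)|0x1D=0x1DD
Completed: cp=U+01DD (starts at byte 0)
Byte[2]=4D: 1-byte ASCII. cp=U+004D
Byte[3]=44: 1-byte ASCII. cp=U+0044
Byte[4]=29: 1-byte ASCII. cp=U+0029
Byte[5]=6F: 1-byte ASCII. cp=U+006F
Byte[6]=77: 1-byte ASCII. cp=U+0077
Byte[7]=62: 1-byte ASCII. cp=U+0062

Answer: 0 2 3 4 5 6 7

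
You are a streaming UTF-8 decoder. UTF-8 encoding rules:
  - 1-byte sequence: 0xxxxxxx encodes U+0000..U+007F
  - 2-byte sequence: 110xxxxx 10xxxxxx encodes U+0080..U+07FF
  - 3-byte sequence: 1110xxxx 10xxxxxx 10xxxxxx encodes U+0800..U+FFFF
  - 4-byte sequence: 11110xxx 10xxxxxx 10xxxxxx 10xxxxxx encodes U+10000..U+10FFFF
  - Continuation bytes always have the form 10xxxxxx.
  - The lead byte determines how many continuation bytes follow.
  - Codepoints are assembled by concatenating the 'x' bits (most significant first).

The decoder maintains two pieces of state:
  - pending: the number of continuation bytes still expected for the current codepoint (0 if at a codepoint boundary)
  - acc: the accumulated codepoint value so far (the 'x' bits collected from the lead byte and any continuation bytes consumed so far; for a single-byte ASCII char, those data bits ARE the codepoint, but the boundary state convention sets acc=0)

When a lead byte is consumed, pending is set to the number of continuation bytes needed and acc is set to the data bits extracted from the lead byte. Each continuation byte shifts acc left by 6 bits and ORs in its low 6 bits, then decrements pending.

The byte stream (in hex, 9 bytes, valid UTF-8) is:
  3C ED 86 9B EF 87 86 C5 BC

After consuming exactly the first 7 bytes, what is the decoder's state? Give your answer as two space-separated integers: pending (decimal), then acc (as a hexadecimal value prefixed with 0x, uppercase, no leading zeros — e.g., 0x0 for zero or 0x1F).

Byte[0]=3C: 1-byte. pending=0, acc=0x0
Byte[1]=ED: 3-byte lead. pending=2, acc=0xD
Byte[2]=86: continuation. acc=(acc<<6)|0x06=0x346, pending=1
Byte[3]=9B: continuation. acc=(acc<<6)|0x1B=0xD19B, pending=0
Byte[4]=EF: 3-byte lead. pending=2, acc=0xF
Byte[5]=87: continuation. acc=(acc<<6)|0x07=0x3C7, pending=1
Byte[6]=86: continuation. acc=(acc<<6)|0x06=0xF1C6, pending=0

Answer: 0 0xF1C6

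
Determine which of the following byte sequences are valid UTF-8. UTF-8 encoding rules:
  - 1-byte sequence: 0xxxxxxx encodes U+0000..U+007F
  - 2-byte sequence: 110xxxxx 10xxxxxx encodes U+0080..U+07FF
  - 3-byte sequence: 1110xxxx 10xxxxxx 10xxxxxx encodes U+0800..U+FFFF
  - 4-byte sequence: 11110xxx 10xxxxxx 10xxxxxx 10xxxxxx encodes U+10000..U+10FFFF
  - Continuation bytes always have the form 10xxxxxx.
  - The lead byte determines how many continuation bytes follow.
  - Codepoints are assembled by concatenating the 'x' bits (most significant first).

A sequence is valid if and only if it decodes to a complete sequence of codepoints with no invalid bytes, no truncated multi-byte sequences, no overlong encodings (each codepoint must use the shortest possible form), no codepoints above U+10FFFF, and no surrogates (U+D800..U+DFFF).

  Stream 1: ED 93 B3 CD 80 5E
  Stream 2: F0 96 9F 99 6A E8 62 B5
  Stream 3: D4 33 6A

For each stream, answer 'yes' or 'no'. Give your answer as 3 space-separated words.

Answer: yes no no

Derivation:
Stream 1: decodes cleanly. VALID
Stream 2: error at byte offset 6. INVALID
Stream 3: error at byte offset 1. INVALID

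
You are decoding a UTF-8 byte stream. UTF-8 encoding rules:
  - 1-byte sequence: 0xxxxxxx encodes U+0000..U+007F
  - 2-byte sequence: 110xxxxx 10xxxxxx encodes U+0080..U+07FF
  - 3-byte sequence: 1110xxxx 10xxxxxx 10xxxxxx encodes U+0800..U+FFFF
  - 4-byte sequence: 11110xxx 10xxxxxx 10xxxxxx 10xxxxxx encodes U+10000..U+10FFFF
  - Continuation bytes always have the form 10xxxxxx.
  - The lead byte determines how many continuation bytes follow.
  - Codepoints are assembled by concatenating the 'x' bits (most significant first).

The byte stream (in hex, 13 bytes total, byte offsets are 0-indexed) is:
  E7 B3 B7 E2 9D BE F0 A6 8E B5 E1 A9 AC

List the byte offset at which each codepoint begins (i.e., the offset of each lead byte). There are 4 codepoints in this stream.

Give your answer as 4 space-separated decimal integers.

Answer: 0 3 6 10

Derivation:
Byte[0]=E7: 3-byte lead, need 2 cont bytes. acc=0x7
Byte[1]=B3: continuation. acc=(acc<<6)|0x33=0x1F3
Byte[2]=B7: continuation. acc=(acc<<6)|0x37=0x7CF7
Completed: cp=U+7CF7 (starts at byte 0)
Byte[3]=E2: 3-byte lead, need 2 cont bytes. acc=0x2
Byte[4]=9D: continuation. acc=(acc<<6)|0x1D=0x9D
Byte[5]=BE: continuation. acc=(acc<<6)|0x3E=0x277E
Completed: cp=U+277E (starts at byte 3)
Byte[6]=F0: 4-byte lead, need 3 cont bytes. acc=0x0
Byte[7]=A6: continuation. acc=(acc<<6)|0x26=0x26
Byte[8]=8E: continuation. acc=(acc<<6)|0x0E=0x98E
Byte[9]=B5: continuation. acc=(acc<<6)|0x35=0x263B5
Completed: cp=U+263B5 (starts at byte 6)
Byte[10]=E1: 3-byte lead, need 2 cont bytes. acc=0x1
Byte[11]=A9: continuation. acc=(acc<<6)|0x29=0x69
Byte[12]=AC: continuation. acc=(acc<<6)|0x2C=0x1A6C
Completed: cp=U+1A6C (starts at byte 10)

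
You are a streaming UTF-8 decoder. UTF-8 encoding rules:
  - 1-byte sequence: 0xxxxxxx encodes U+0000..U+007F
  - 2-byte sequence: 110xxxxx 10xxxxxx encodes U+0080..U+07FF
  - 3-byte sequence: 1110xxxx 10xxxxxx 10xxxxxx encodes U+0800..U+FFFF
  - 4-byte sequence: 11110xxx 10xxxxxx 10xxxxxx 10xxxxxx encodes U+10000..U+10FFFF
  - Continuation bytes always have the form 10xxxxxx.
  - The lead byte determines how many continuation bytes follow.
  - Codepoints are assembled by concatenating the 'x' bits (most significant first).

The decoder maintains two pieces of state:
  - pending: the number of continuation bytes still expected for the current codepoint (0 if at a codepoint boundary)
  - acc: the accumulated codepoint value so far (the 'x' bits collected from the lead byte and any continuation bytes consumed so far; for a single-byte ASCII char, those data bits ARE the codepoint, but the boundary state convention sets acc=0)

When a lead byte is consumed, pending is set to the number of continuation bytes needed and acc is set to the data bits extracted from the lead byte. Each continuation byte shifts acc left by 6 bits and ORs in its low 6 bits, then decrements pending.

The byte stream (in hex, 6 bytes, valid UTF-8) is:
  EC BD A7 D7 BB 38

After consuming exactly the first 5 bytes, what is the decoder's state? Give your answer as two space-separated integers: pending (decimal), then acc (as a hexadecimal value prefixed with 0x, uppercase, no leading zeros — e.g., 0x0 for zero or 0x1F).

Byte[0]=EC: 3-byte lead. pending=2, acc=0xC
Byte[1]=BD: continuation. acc=(acc<<6)|0x3D=0x33D, pending=1
Byte[2]=A7: continuation. acc=(acc<<6)|0x27=0xCF67, pending=0
Byte[3]=D7: 2-byte lead. pending=1, acc=0x17
Byte[4]=BB: continuation. acc=(acc<<6)|0x3B=0x5FB, pending=0

Answer: 0 0x5FB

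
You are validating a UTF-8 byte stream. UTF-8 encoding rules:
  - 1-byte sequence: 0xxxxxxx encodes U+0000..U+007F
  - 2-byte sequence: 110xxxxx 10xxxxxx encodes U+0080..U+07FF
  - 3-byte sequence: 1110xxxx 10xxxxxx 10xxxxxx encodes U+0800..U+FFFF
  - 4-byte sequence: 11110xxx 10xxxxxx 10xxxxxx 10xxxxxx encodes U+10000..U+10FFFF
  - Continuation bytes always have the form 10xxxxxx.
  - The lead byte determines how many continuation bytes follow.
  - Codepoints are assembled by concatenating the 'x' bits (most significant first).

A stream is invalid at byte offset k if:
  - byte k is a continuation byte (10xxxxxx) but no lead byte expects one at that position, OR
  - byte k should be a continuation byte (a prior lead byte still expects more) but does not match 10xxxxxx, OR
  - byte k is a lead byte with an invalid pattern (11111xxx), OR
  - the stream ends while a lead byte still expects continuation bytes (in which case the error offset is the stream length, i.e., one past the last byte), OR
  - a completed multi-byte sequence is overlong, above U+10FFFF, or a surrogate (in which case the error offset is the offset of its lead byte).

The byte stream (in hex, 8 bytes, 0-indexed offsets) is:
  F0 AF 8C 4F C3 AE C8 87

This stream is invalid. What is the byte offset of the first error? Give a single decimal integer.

Byte[0]=F0: 4-byte lead, need 3 cont bytes. acc=0x0
Byte[1]=AF: continuation. acc=(acc<<6)|0x2F=0x2F
Byte[2]=8C: continuation. acc=(acc<<6)|0x0C=0xBCC
Byte[3]=4F: expected 10xxxxxx continuation. INVALID

Answer: 3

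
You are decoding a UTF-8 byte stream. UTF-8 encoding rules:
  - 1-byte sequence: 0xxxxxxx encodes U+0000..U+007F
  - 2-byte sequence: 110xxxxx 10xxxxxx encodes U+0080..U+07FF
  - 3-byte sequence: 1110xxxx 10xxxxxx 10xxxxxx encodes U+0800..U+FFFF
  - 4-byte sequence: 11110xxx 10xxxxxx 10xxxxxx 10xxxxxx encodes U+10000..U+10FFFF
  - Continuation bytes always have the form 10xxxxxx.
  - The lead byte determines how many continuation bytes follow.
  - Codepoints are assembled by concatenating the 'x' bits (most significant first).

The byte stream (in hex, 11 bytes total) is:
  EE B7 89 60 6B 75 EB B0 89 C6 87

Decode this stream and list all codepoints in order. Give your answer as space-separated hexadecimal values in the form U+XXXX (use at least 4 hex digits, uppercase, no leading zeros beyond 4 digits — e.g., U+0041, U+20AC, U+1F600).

Byte[0]=EE: 3-byte lead, need 2 cont bytes. acc=0xE
Byte[1]=B7: continuation. acc=(acc<<6)|0x37=0x3B7
Byte[2]=89: continuation. acc=(acc<<6)|0x09=0xEDC9
Completed: cp=U+EDC9 (starts at byte 0)
Byte[3]=60: 1-byte ASCII. cp=U+0060
Byte[4]=6B: 1-byte ASCII. cp=U+006B
Byte[5]=75: 1-byte ASCII. cp=U+0075
Byte[6]=EB: 3-byte lead, need 2 cont bytes. acc=0xB
Byte[7]=B0: continuation. acc=(acc<<6)|0x30=0x2F0
Byte[8]=89: continuation. acc=(acc<<6)|0x09=0xBC09
Completed: cp=U+BC09 (starts at byte 6)
Byte[9]=C6: 2-byte lead, need 1 cont bytes. acc=0x6
Byte[10]=87: continuation. acc=(acc<<6)|0x07=0x187
Completed: cp=U+0187 (starts at byte 9)

Answer: U+EDC9 U+0060 U+006B U+0075 U+BC09 U+0187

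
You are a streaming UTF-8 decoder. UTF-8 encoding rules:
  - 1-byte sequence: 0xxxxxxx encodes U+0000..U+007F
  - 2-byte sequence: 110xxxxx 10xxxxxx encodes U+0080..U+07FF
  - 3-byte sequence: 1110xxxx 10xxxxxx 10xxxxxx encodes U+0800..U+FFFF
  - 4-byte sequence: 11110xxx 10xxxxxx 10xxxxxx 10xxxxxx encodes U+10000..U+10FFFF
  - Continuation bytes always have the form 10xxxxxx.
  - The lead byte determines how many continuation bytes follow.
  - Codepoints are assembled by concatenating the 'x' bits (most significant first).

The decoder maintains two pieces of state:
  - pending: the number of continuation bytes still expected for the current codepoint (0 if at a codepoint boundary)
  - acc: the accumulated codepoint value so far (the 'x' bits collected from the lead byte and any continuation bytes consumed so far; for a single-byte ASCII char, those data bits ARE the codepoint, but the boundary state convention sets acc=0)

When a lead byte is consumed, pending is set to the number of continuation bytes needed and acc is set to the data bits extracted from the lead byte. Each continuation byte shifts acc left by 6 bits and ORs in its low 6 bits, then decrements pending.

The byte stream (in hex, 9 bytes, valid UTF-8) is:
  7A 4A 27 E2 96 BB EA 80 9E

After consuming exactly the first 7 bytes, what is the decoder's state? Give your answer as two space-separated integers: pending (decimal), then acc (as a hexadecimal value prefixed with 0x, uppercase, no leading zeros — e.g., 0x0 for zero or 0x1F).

Answer: 2 0xA

Derivation:
Byte[0]=7A: 1-byte. pending=0, acc=0x0
Byte[1]=4A: 1-byte. pending=0, acc=0x0
Byte[2]=27: 1-byte. pending=0, acc=0x0
Byte[3]=E2: 3-byte lead. pending=2, acc=0x2
Byte[4]=96: continuation. acc=(acc<<6)|0x16=0x96, pending=1
Byte[5]=BB: continuation. acc=(acc<<6)|0x3B=0x25BB, pending=0
Byte[6]=EA: 3-byte lead. pending=2, acc=0xA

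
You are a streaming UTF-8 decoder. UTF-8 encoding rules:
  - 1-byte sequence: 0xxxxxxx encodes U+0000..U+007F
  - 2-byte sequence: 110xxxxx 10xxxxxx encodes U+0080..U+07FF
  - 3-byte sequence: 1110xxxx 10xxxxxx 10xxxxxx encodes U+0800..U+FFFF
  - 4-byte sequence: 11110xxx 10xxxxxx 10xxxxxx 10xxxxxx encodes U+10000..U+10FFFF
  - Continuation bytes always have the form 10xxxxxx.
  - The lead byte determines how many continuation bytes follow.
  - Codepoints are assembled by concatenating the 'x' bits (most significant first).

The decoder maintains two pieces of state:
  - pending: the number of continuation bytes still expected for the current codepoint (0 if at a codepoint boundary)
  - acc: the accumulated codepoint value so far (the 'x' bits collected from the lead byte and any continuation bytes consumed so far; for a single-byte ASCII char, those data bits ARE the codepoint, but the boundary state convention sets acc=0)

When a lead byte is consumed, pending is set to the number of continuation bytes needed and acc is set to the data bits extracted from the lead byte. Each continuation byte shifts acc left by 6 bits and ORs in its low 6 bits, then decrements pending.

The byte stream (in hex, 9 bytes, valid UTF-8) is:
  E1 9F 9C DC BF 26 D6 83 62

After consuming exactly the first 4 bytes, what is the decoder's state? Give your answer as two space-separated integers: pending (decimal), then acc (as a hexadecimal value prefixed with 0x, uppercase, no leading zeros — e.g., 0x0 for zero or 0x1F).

Answer: 1 0x1C

Derivation:
Byte[0]=E1: 3-byte lead. pending=2, acc=0x1
Byte[1]=9F: continuation. acc=(acc<<6)|0x1F=0x5F, pending=1
Byte[2]=9C: continuation. acc=(acc<<6)|0x1C=0x17DC, pending=0
Byte[3]=DC: 2-byte lead. pending=1, acc=0x1C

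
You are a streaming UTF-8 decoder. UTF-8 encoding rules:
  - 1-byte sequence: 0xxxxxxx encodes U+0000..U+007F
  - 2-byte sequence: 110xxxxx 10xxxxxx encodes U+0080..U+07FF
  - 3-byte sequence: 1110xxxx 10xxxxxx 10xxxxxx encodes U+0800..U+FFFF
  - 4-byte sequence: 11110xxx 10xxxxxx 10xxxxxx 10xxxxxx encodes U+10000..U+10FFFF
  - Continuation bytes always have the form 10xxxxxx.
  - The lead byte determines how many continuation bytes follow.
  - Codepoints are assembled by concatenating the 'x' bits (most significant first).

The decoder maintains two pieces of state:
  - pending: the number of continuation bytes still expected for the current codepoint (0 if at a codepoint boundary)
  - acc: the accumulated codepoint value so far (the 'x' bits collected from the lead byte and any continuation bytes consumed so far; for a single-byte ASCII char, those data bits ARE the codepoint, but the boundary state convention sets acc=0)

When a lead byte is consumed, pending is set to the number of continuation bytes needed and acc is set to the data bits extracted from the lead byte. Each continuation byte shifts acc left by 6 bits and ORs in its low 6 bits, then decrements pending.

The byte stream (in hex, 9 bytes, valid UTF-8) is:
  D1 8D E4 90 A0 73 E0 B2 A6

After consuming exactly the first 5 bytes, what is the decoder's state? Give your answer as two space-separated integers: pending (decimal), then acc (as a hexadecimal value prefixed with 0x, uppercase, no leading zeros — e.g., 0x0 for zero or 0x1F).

Answer: 0 0x4420

Derivation:
Byte[0]=D1: 2-byte lead. pending=1, acc=0x11
Byte[1]=8D: continuation. acc=(acc<<6)|0x0D=0x44D, pending=0
Byte[2]=E4: 3-byte lead. pending=2, acc=0x4
Byte[3]=90: continuation. acc=(acc<<6)|0x10=0x110, pending=1
Byte[4]=A0: continuation. acc=(acc<<6)|0x20=0x4420, pending=0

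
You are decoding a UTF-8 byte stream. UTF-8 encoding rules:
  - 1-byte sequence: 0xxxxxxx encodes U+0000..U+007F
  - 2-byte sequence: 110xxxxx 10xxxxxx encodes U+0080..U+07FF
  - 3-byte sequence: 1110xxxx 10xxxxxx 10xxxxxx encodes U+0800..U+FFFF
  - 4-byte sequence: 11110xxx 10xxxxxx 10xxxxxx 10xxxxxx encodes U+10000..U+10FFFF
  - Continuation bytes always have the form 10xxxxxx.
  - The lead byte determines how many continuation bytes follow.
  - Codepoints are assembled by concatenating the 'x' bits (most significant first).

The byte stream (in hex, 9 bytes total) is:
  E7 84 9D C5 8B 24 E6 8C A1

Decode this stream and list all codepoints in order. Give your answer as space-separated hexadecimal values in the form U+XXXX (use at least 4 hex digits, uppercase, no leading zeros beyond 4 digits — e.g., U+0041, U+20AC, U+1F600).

Byte[0]=E7: 3-byte lead, need 2 cont bytes. acc=0x7
Byte[1]=84: continuation. acc=(acc<<6)|0x04=0x1C4
Byte[2]=9D: continuation. acc=(acc<<6)|0x1D=0x711D
Completed: cp=U+711D (starts at byte 0)
Byte[3]=C5: 2-byte lead, need 1 cont bytes. acc=0x5
Byte[4]=8B: continuation. acc=(acc<<6)|0x0B=0x14B
Completed: cp=U+014B (starts at byte 3)
Byte[5]=24: 1-byte ASCII. cp=U+0024
Byte[6]=E6: 3-byte lead, need 2 cont bytes. acc=0x6
Byte[7]=8C: continuation. acc=(acc<<6)|0x0C=0x18C
Byte[8]=A1: continuation. acc=(acc<<6)|0x21=0x6321
Completed: cp=U+6321 (starts at byte 6)

Answer: U+711D U+014B U+0024 U+6321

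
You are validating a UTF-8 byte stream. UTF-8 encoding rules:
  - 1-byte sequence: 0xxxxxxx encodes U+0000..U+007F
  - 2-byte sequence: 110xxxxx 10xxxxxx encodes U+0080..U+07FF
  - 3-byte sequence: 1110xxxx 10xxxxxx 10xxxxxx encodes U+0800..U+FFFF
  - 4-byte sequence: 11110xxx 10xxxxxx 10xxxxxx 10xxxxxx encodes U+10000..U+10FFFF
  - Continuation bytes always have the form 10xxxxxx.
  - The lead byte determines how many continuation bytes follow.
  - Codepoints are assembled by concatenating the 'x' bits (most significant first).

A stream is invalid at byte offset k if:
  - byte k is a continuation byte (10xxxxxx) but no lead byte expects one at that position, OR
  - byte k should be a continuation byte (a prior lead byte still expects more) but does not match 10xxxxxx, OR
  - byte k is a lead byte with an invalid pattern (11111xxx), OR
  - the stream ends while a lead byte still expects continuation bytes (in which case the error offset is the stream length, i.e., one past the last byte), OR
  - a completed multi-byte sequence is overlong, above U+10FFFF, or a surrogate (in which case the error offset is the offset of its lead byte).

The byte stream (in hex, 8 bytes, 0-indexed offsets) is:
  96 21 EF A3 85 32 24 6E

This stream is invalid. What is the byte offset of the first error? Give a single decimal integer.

Answer: 0

Derivation:
Byte[0]=96: INVALID lead byte (not 0xxx/110x/1110/11110)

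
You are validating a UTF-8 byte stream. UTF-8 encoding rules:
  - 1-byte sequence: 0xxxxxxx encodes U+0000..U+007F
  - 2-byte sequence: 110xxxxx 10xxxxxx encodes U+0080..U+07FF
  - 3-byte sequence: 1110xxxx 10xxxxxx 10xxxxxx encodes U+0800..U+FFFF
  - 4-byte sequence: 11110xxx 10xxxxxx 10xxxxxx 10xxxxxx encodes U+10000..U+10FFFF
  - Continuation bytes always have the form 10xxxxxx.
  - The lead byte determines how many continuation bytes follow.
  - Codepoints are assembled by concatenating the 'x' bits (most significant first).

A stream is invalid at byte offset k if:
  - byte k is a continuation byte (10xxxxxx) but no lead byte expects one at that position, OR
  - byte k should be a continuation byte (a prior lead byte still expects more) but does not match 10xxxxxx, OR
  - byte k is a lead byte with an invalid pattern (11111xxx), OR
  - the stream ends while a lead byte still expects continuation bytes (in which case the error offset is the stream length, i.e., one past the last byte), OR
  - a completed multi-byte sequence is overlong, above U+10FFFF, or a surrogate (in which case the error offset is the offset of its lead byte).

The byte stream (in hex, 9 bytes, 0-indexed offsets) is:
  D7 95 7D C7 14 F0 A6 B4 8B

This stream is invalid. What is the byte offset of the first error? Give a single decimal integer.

Answer: 4

Derivation:
Byte[0]=D7: 2-byte lead, need 1 cont bytes. acc=0x17
Byte[1]=95: continuation. acc=(acc<<6)|0x15=0x5D5
Completed: cp=U+05D5 (starts at byte 0)
Byte[2]=7D: 1-byte ASCII. cp=U+007D
Byte[3]=C7: 2-byte lead, need 1 cont bytes. acc=0x7
Byte[4]=14: expected 10xxxxxx continuation. INVALID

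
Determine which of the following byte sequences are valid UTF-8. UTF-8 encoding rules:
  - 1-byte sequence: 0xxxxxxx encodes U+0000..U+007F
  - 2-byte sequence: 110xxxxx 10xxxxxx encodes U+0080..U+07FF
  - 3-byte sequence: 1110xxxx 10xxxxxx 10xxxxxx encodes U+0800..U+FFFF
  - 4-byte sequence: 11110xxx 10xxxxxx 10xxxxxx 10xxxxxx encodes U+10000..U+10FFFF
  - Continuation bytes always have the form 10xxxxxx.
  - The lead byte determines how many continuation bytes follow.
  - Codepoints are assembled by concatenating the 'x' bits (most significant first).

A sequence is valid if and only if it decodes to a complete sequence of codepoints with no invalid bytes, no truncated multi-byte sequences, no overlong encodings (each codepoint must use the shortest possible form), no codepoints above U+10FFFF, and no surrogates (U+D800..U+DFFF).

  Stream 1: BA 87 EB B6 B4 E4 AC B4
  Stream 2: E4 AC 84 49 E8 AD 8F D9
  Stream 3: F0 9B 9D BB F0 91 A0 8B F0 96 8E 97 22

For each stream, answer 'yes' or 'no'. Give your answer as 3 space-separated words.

Stream 1: error at byte offset 0. INVALID
Stream 2: error at byte offset 8. INVALID
Stream 3: decodes cleanly. VALID

Answer: no no yes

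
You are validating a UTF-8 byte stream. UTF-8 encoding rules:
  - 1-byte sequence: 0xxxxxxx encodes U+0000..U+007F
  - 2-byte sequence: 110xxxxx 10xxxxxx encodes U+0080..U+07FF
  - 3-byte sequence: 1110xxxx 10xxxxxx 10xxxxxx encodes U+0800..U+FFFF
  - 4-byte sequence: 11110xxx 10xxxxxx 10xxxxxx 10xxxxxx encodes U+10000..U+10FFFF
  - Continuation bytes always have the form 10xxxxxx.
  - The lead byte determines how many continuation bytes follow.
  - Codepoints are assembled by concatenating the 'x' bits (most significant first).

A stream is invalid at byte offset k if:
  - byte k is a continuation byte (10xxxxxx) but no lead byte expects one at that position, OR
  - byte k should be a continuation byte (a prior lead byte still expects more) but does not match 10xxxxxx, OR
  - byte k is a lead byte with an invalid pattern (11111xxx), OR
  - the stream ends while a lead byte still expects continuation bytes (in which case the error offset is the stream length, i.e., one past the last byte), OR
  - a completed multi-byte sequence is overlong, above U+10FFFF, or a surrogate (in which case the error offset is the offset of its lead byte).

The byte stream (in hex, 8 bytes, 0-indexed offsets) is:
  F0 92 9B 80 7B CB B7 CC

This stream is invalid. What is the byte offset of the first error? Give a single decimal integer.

Answer: 8

Derivation:
Byte[0]=F0: 4-byte lead, need 3 cont bytes. acc=0x0
Byte[1]=92: continuation. acc=(acc<<6)|0x12=0x12
Byte[2]=9B: continuation. acc=(acc<<6)|0x1B=0x49B
Byte[3]=80: continuation. acc=(acc<<6)|0x00=0x126C0
Completed: cp=U+126C0 (starts at byte 0)
Byte[4]=7B: 1-byte ASCII. cp=U+007B
Byte[5]=CB: 2-byte lead, need 1 cont bytes. acc=0xB
Byte[6]=B7: continuation. acc=(acc<<6)|0x37=0x2F7
Completed: cp=U+02F7 (starts at byte 5)
Byte[7]=CC: 2-byte lead, need 1 cont bytes. acc=0xC
Byte[8]: stream ended, expected continuation. INVALID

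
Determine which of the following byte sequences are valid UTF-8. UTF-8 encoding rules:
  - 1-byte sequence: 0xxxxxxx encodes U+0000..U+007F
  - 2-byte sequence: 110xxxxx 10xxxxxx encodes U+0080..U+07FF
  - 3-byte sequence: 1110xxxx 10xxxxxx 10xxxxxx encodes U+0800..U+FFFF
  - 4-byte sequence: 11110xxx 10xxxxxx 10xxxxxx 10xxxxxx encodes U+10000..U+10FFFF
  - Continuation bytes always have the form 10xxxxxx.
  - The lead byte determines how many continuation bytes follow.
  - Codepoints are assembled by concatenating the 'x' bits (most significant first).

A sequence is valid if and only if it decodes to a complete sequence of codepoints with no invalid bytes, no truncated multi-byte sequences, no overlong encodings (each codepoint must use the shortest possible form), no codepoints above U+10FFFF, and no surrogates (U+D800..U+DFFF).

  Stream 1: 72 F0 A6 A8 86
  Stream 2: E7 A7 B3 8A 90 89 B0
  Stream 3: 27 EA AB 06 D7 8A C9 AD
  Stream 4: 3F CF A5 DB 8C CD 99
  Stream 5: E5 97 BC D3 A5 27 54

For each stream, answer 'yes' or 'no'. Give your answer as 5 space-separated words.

Answer: yes no no yes yes

Derivation:
Stream 1: decodes cleanly. VALID
Stream 2: error at byte offset 3. INVALID
Stream 3: error at byte offset 3. INVALID
Stream 4: decodes cleanly. VALID
Stream 5: decodes cleanly. VALID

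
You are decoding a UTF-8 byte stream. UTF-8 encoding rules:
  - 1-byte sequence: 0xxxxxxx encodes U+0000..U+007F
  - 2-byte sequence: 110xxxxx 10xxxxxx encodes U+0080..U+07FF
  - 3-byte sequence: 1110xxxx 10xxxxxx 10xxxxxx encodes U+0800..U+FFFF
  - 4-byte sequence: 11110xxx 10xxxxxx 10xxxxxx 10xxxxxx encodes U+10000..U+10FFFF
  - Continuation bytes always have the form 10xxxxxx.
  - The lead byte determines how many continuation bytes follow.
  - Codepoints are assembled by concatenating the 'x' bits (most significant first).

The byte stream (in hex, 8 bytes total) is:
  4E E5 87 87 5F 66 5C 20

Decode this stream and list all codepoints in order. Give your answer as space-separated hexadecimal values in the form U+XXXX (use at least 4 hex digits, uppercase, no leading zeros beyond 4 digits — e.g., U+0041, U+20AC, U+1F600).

Byte[0]=4E: 1-byte ASCII. cp=U+004E
Byte[1]=E5: 3-byte lead, need 2 cont bytes. acc=0x5
Byte[2]=87: continuation. acc=(acc<<6)|0x07=0x147
Byte[3]=87: continuation. acc=(acc<<6)|0x07=0x51C7
Completed: cp=U+51C7 (starts at byte 1)
Byte[4]=5F: 1-byte ASCII. cp=U+005F
Byte[5]=66: 1-byte ASCII. cp=U+0066
Byte[6]=5C: 1-byte ASCII. cp=U+005C
Byte[7]=20: 1-byte ASCII. cp=U+0020

Answer: U+004E U+51C7 U+005F U+0066 U+005C U+0020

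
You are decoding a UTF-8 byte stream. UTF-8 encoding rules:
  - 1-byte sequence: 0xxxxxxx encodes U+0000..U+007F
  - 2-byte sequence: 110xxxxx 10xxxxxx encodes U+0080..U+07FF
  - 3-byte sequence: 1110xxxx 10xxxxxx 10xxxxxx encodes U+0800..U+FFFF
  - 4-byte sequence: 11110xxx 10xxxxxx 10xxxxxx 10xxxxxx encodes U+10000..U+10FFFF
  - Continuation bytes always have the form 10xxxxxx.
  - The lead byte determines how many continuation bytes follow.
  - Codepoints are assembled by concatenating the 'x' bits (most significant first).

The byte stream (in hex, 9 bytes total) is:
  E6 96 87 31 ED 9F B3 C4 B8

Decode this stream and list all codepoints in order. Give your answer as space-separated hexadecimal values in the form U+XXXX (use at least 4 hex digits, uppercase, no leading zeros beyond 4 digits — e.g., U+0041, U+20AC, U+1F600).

Answer: U+6587 U+0031 U+D7F3 U+0138

Derivation:
Byte[0]=E6: 3-byte lead, need 2 cont bytes. acc=0x6
Byte[1]=96: continuation. acc=(acc<<6)|0x16=0x196
Byte[2]=87: continuation. acc=(acc<<6)|0x07=0x6587
Completed: cp=U+6587 (starts at byte 0)
Byte[3]=31: 1-byte ASCII. cp=U+0031
Byte[4]=ED: 3-byte lead, need 2 cont bytes. acc=0xD
Byte[5]=9F: continuation. acc=(acc<<6)|0x1F=0x35F
Byte[6]=B3: continuation. acc=(acc<<6)|0x33=0xD7F3
Completed: cp=U+D7F3 (starts at byte 4)
Byte[7]=C4: 2-byte lead, need 1 cont bytes. acc=0x4
Byte[8]=B8: continuation. acc=(acc<<6)|0x38=0x138
Completed: cp=U+0138 (starts at byte 7)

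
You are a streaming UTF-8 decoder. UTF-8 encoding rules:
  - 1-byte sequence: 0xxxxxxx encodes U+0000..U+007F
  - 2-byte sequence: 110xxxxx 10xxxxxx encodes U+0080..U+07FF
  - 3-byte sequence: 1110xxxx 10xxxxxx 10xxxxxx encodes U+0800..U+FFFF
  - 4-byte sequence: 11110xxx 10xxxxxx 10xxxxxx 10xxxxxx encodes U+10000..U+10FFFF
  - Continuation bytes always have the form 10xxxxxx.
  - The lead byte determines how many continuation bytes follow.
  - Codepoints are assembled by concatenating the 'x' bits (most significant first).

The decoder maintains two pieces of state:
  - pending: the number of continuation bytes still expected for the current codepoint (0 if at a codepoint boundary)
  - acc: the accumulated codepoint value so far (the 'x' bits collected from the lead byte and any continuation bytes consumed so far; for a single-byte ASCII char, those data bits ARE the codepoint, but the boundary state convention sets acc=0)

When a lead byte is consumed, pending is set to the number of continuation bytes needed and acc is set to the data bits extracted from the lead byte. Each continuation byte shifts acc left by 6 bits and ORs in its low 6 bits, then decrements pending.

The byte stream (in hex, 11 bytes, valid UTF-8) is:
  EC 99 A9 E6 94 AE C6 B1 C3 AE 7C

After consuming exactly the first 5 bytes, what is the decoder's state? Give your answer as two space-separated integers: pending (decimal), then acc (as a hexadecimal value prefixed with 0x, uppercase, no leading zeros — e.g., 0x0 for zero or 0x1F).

Byte[0]=EC: 3-byte lead. pending=2, acc=0xC
Byte[1]=99: continuation. acc=(acc<<6)|0x19=0x319, pending=1
Byte[2]=A9: continuation. acc=(acc<<6)|0x29=0xC669, pending=0
Byte[3]=E6: 3-byte lead. pending=2, acc=0x6
Byte[4]=94: continuation. acc=(acc<<6)|0x14=0x194, pending=1

Answer: 1 0x194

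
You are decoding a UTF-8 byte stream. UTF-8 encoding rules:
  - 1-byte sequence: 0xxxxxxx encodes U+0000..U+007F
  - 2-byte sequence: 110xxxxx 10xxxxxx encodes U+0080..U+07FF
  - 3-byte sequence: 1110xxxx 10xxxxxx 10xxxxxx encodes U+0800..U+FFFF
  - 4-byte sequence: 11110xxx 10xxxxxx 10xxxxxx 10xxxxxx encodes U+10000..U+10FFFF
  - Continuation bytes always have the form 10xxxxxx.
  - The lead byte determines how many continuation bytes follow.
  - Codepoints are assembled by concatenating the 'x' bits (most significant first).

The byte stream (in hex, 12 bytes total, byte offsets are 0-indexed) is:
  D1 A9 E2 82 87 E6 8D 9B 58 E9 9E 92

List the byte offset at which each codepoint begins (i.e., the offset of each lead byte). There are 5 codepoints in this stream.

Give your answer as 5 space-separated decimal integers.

Byte[0]=D1: 2-byte lead, need 1 cont bytes. acc=0x11
Byte[1]=A9: continuation. acc=(acc<<6)|0x29=0x469
Completed: cp=U+0469 (starts at byte 0)
Byte[2]=E2: 3-byte lead, need 2 cont bytes. acc=0x2
Byte[3]=82: continuation. acc=(acc<<6)|0x02=0x82
Byte[4]=87: continuation. acc=(acc<<6)|0x07=0x2087
Completed: cp=U+2087 (starts at byte 2)
Byte[5]=E6: 3-byte lead, need 2 cont bytes. acc=0x6
Byte[6]=8D: continuation. acc=(acc<<6)|0x0D=0x18D
Byte[7]=9B: continuation. acc=(acc<<6)|0x1B=0x635B
Completed: cp=U+635B (starts at byte 5)
Byte[8]=58: 1-byte ASCII. cp=U+0058
Byte[9]=E9: 3-byte lead, need 2 cont bytes. acc=0x9
Byte[10]=9E: continuation. acc=(acc<<6)|0x1E=0x25E
Byte[11]=92: continuation. acc=(acc<<6)|0x12=0x9792
Completed: cp=U+9792 (starts at byte 9)

Answer: 0 2 5 8 9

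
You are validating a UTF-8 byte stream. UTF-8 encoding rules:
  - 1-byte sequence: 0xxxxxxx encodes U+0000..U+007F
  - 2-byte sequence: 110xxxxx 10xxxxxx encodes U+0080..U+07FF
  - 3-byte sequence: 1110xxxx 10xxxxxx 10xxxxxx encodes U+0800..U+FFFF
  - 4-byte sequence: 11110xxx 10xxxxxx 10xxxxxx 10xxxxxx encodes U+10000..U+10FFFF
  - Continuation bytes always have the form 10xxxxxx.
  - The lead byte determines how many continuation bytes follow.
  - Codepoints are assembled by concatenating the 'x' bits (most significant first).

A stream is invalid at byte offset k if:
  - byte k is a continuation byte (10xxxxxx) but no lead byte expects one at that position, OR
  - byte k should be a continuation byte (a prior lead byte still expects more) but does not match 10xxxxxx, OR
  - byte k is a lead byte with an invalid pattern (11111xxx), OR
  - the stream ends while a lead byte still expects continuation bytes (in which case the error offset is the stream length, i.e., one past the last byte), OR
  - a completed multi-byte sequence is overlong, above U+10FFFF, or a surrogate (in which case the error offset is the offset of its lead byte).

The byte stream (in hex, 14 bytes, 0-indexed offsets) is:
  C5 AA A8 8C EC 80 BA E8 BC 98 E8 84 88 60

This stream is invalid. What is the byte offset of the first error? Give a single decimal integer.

Byte[0]=C5: 2-byte lead, need 1 cont bytes. acc=0x5
Byte[1]=AA: continuation. acc=(acc<<6)|0x2A=0x16A
Completed: cp=U+016A (starts at byte 0)
Byte[2]=A8: INVALID lead byte (not 0xxx/110x/1110/11110)

Answer: 2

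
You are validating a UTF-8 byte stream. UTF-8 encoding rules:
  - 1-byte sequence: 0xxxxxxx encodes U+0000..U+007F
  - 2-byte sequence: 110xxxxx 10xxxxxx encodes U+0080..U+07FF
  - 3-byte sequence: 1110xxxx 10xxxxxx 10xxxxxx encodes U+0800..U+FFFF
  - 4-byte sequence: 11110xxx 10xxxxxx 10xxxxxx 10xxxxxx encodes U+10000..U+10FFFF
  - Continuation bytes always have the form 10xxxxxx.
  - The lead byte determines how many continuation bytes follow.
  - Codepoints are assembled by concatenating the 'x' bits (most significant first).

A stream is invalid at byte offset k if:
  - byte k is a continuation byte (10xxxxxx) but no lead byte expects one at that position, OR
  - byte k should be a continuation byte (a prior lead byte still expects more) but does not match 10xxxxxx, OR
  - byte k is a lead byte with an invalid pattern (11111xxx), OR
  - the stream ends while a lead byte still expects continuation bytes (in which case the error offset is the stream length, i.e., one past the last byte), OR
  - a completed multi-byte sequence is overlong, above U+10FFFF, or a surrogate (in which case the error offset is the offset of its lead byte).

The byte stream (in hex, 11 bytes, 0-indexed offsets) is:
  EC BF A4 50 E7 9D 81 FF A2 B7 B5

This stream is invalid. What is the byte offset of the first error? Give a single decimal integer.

Answer: 7

Derivation:
Byte[0]=EC: 3-byte lead, need 2 cont bytes. acc=0xC
Byte[1]=BF: continuation. acc=(acc<<6)|0x3F=0x33F
Byte[2]=A4: continuation. acc=(acc<<6)|0x24=0xCFE4
Completed: cp=U+CFE4 (starts at byte 0)
Byte[3]=50: 1-byte ASCII. cp=U+0050
Byte[4]=E7: 3-byte lead, need 2 cont bytes. acc=0x7
Byte[5]=9D: continuation. acc=(acc<<6)|0x1D=0x1DD
Byte[6]=81: continuation. acc=(acc<<6)|0x01=0x7741
Completed: cp=U+7741 (starts at byte 4)
Byte[7]=FF: INVALID lead byte (not 0xxx/110x/1110/11110)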